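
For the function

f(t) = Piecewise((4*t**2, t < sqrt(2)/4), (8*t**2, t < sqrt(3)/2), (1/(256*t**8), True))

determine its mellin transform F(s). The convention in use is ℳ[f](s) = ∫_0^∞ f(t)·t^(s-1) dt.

(sqrt(2)/4)**s*(972*6**(s/2)*(s - 8) - 2*6**(s/2)*(s + 2) - 81*s + 648)/(162*(s - 8)*(s + 2))
  -2 < Re(s) < 8

strip the common scale on t: t**2 on [0, sqrt(2)/2); 2*t**2 on [sqrt(2)/2, sqrt(3)); t**(-8) on [sqrt(3), ∞)
reversing the power substitution: t on [0, 1/2); 2*t on [1/2, 3); t**(-4) on [3, ∞)
linearity at sqrt(2)/4, sqrt(3)/2 turns ℳ[f](s) into 3 summed integrals
the [0, sqrt(2)/4) slice contributes ∫ 4*t**2·t^(s-1) dt
segment [sqrt(2)/4, sqrt(3)/2) carries 8*t**2; integrate it
on [sqrt(3)/2, ∞) integrate f = 1/(256*t**8) against the kernel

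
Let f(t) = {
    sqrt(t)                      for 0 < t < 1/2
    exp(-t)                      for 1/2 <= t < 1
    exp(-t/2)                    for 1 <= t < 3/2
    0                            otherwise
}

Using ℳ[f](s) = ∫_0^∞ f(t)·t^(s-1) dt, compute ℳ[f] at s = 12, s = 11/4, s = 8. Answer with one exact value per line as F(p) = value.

along the cuts 1/2, 1, ℳ[f](s) splits into 3 integrals
between 0 and 1/2 the integrand is sqrt(t)·t^(s-1)
segment 1/2 to 1 holds exp(-t); add its integral
segment [1, 3/2) carries exp(-t/2); integrate it

F(12) = -354434904271143*exp(-3/4)/1024 - 108505112*exp(-1) + sqrt(2)/102400 + 552203144321471*exp(-1/2)/2048
F(11/4) = -4*2**(3/4)*uppergamma(11/4, 3/4) - uppergamma(11/4, 1) + 2**(3/4)/52 + uppergamma(11/4, 1/2) + 4*2**(3/4)*uppergamma(11/4, 1/2)
F(8) = -174811815*exp(-3/4)/64 - 13700*exp(-1) + sqrt(2)/4352 + 273351111*exp(-1/2)/128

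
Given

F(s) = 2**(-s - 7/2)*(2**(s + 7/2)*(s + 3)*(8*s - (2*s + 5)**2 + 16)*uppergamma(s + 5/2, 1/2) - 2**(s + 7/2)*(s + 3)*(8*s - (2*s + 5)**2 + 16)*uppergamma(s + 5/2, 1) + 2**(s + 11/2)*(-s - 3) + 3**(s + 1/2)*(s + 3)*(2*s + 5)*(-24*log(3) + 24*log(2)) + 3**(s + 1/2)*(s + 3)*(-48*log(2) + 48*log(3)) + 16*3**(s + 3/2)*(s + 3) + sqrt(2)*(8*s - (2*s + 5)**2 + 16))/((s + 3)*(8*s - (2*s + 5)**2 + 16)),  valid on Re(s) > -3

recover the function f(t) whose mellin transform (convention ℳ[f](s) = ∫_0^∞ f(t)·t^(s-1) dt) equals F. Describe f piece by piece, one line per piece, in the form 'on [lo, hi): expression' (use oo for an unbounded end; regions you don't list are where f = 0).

on [0, 1/2): t**3
on [1/2, 1): t**(5/2)*exp(-t)
on [1, 3/2): t**(3/2)*log(t)

reversing the shared t-power: t**(5/2) on [0, 1/2); t**2*exp(-t) on [1/2, 1); t*log(t) on [1, 3/2)
undo the shared t-power: sqrt(t) on [0, 1/2); exp(-t) on [1/2, 1); log(t)/t on [1, 3/2)
decompose at 1/2, 1; ℳ[f](s) sums the 3 pieces' integrals
∫ over [0, 1/2) of t**3·t^(s-1) joins the sum
on [1/2, 1) integrate f = t**(5/2)*exp(-t) against the kernel
segment [1, 3/2) carries t**(3/2)*log(t); integrate it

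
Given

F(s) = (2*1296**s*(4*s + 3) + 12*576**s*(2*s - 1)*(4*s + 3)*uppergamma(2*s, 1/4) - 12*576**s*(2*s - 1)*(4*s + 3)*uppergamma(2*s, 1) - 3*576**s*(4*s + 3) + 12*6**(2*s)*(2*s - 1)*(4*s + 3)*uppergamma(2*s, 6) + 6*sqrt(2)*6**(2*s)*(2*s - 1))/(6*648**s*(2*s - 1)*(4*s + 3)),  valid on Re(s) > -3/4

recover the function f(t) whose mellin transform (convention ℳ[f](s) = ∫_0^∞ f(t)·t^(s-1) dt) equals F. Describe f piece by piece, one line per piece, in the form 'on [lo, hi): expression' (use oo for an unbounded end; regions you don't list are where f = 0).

undo the common scale on t: 3*sqrt(6)*t**(3/4)/4 on [0, 1/9); exp(-3*sqrt(t)/4) on [1/9, 16/9); 1/(3*sqrt(t)) on [16/9, 4); …
invert the power substitution to get 3*sqrt(6)*t**(3/2)/4 on [0, 1/3); exp(-3*t/4) on [1/3, 4/3); 1/(3*t) on [4/3, 2); …
remove the common scale on t first: t**(3/2) on [0, 1/2); exp(-t/2) on [1/2, 2); 1/(2*t) on [2, 3); …
integrate the 4 segments split at 1/18, 8/9, 2, then add the results
for t in [0, 1/18): the term is ∫ 3*2**(1/4)*sqrt(3)*t**(3/4)/2·t^(s-1)
between 1/18 and 8/9 the integrand is exp(-3*sqrt(2)*sqrt(t)/4)·t^(s-1)
between 8/9 and 2 the integrand is sqrt(2)/(6*sqrt(t))·t^(s-1)
segment 2 to ∞ holds exp(-3*sqrt(2)*sqrt(t)); add its integral

on [0, 1/18): 3*2**(1/4)*sqrt(3)*t**(3/4)/2
on [1/18, 8/9): exp(-3*sqrt(2)*sqrt(t)/4)
on [8/9, 2): sqrt(2)/(6*sqrt(t))
on [2, oo): exp(-3*sqrt(2)*sqrt(t))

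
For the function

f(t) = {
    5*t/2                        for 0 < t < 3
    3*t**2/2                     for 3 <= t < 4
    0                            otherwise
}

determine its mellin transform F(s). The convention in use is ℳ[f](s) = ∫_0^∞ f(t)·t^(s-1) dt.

3*(16*2**(2*s)*(s + 1) - 9*3**s*(s + 1) + 5*3**s*(s + 2))/(2*(s + 1)*(s + 2))
  Re(s) > -1

treat the 2 regions marked off by 3 separately and sum
the [0, 3) slice contributes ∫ 5*t/2·t^(s-1) dt
over [3, 4), the kernel integral of 3*t**2/2 enters the sum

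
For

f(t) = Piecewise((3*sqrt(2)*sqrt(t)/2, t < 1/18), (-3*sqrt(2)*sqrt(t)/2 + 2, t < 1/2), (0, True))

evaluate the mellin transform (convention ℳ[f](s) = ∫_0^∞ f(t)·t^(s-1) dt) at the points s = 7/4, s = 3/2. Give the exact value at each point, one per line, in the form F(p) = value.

reversing the common scale on t: 3*sqrt(t) on [0, 1/36); 2 - 3*sqrt(t) on [1/36, 1/4)
invert the power substitution to get 3*t on [0, 1/6); 2 - 3*t on [1/6, 1/2)
peel off the common scale on t: t on [0, 1/2); 2 - t on [1/2, 3/2)
f breaks at 1/18 into 2 integrals to sum
between 0 and 1/18 the integrand is 3*sqrt(2)*sqrt(t)/2·t^(s-1)
on [1/18, 1/2) integrate f = (-3*sqrt(2)*sqrt(t)/2 + 2) against the kernel

F(7/4) = 2**(1/4)*(1215 - 22*sqrt(3))/10206
F(3/2) = 179*sqrt(2)/1296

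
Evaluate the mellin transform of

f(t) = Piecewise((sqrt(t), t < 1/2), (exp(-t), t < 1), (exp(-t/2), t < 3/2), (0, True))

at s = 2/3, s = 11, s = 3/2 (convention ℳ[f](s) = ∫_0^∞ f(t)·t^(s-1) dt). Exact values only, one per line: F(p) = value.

F(2/3) = -2**(2/3)*uppergamma(2/3, 3/4) - uppergamma(2/3, 1) + 3*2**(5/6)/14 + uppergamma(2/3, 1/2) + 2**(2/3)*uppergamma(2/3, 1/2)
F(11) = -8055338729409*exp(-3/4)/512 - 9864101*exp(-1) + sqrt(2)/47104 + 12553134696189*exp(-1/2)/1024
F(3/2) = -sqrt(6)*exp(-3/4) - sqrt(2)*sqrt(pi)*erfc(sqrt(3)/2) - exp(-1) - sqrt(pi)*erfc(1)/2 + 1/8 + sqrt(pi)*erfc(sqrt(2)/2)/2 + sqrt(2)*exp(-1/2)/2 + sqrt(2)*sqrt(pi)*erfc(sqrt(2)/2) + 2*exp(-1/2)

f breaks at 1/2, 1 into 3 integrals to sum
for t in [0, 1/2): the term is ∫ sqrt(t)·t^(s-1)
segment [1/2, 1) carries exp(-t); integrate it
the [1, 3/2) slice contributes ∫ exp(-t/2)·t^(s-1) dt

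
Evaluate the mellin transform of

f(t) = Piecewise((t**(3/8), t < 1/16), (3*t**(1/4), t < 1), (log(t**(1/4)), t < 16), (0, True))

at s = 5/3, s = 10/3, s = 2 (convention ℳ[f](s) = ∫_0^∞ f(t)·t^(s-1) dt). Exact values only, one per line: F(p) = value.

remove the power substitution first: t**(3/4) on [0, 1/4); 3*sqrt(t) on [1/4, 1); log(sqrt(t)) on [1, 4)
back out the power substitution: t**(3/2) on [0, 1/2); 3*t on [1/2, 1); log(t) on [1, 2)
decompose at 1/16, 1; ℳ[f](s) sums the 3 pieces' integrals
over [0, 1/16), the kernel integral of t**(3/8) enters the sum
over [1/16, 1), the kernel integral of 3*t**(1/4) enters the sum
piece [1, 16): integrate log(t**(1/4)) against the kernel

F(5/3) = -144*2**(2/3)/25 - 9*2**(1/3)/1472 + 3*2**(5/6)/3136 + 3807/2300 + 192*2**(2/3)*log(2)/5
F(10/3) = -4608*2**(1/3)/25 - 9*2**(2/3)/352256 + 3*2**(1/6)/364544 + 14787/17200 + 12288*2**(1/3)*log(2)/5
F(2) = -5609/384 + sqrt(2)/2432 + 128*log(2)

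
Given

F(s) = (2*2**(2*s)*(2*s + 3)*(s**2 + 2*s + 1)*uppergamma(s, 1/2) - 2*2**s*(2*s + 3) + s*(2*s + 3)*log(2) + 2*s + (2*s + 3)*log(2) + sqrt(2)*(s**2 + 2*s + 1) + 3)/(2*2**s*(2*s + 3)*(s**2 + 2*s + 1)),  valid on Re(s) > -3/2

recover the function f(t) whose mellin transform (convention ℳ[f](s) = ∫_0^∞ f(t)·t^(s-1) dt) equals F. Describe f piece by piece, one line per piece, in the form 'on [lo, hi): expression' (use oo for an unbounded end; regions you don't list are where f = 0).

on [0, 1/2): t**(3/2)
on [1/2, 1): t*log(t)
on [1, oo): exp(-t/2)

integrate the 3 segments split at 1/2, 1, then add the results
on [0, 1/2) integrate f = t**(3/2) against the kernel
∫ t*log(t)·t^(s-1) over [1/2, 1)
for t in [1, ∞): the term is ∫ exp(-t/2)·t^(s-1)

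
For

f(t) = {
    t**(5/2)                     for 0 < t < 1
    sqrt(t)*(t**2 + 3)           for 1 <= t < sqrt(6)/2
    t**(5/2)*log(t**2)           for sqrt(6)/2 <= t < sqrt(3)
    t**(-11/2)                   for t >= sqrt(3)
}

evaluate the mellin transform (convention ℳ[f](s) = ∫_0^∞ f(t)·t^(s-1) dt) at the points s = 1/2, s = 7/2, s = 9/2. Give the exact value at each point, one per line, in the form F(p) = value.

F(1/2) = -3 - 89*sqrt(3)/135 + log(2**(sqrt(6)/4)*3**(-sqrt(6)/4 + sqrt(3))) + 23*sqrt(6)/12
F(7/2) = 17/48 + log(27*1944**(3/16))
F(9/2) = -113*sqrt(3)/147 - 27*sqrt(6)*log(3)/112 - 3/5 + 27*sqrt(6)*log(2)/112 + 3861*sqrt(6)/3920 + 27*sqrt(3)*log(3)/7

peel off the shared t-power: t**2 on [0, 1); t**2 + 3 on [1, sqrt(6)/2); t**2*log(t**2) on [sqrt(6)/2, sqrt(3)); …
peel off the power substitution: t on [0, 1); t + 3 on [1, 3/2); t*log(t) on [3/2, 3); …
cuts at 1, sqrt(6)/2, sqrt(3): linearity sums the 4 kernel integrals
on [0, 1) integrate f = t**(5/2) against the kernel
piece [1, sqrt(6)/2): integrate sqrt(t)*(t**2 + 3) against the kernel
on [sqrt(6)/2, sqrt(3)): add ∫ t**(5/2)*log(t**2)·t^(s-1) dt
∫ over [sqrt(3), ∞) of t**(-11/2)·t^(s-1) joins the sum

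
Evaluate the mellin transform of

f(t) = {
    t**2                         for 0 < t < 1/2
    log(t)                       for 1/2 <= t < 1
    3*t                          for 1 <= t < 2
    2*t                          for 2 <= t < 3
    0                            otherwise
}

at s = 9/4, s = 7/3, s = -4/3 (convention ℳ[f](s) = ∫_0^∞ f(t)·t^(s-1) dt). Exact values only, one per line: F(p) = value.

F(9/4) = 2**(3/4)*(-80240*2**(1/4) + 4589 + 7956*log(2) + 176256*sqrt(2) + 1189728*6**(1/4))/143208
F(7/3) = -531/490 + 615*2**(2/3)/20384 + 3*2**(2/3)*log(2)/56 + 12*2**(1/3)/5 + 81*3**(1/3)/5
F(-4/3) = 2**(1/3)*(-32*6**(2/3) - 48*2**(1/3) - 48*log(2) + 60 + 135*2**(2/3))/32

reversing the shared t-power: t**(3/2) on [0, 1/2); log(t)/sqrt(t) on [1/2, 1); 3*sqrt(t) on [1, 2); …
back out the shared t-power: t on [0, 1/2); log(t)/t on [1/2, 1); 3 on [1, 2); …
slice at 1/2, 1, 2, transform all 4 pieces, and sum them
on [0, 1/2): add ∫ t**2·t^(s-1) dt
the [1/2, 1) slice contributes ∫ log(t)·t^(s-1) dt
on [1, 2) integrate f = 3*t against the kernel
on [2, 3) integrate f = 2*t against the kernel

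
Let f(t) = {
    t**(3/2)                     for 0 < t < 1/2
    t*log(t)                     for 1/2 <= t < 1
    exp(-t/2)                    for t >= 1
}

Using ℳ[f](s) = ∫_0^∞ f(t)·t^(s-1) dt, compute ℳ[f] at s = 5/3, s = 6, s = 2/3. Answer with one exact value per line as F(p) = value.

treat the 3 regions marked off by 1/2, 1 separately and sum
for t in [0, 1/2): the term is ∫ t**(3/2)·t^(s-1)
the [1/2, 1) slice contributes ∫ t*log(t)·t^(s-1) dt
∫ exp(-t/2)·t^(s-1) over [1, ∞)

F(5/3) = 2**(1/3)*(-684*2**(2/3) + 171 + 192*sqrt(2) + 456*log(2) + 19456*2**(1/3)*uppergamma(5/3, 1/2))/9728
F(6) = -127/6272 + sqrt(2)/1920 + log(2)/896 + 12662*exp(-1/2)
F(2/3) = 2**(1/3)*(-234*2**(2/3) + 75*sqrt(2) + 117 + 195*log(2) + 1300*2**(1/3)*uppergamma(2/3, 1/2))/1300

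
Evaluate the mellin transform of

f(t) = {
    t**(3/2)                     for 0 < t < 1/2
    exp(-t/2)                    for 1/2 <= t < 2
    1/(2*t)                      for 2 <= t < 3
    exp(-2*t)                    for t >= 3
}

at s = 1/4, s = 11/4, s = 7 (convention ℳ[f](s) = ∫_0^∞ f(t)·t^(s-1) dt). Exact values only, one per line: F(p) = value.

F(1/4) = -2**(1/4)*uppergamma(1/4, 1) - 2*3**(1/4)/9 + 2**(3/4)*uppergamma(1/4, 6)/2 + 10*2**(1/4)/21 + 2**(1/4)*uppergamma(1/4, 1/4)
F(11/4) = -4*2**(3/4)*uppergamma(11/4, 1) - 537*2**(3/4)/952 + 2**(1/4)*uppergamma(11/4, 6)/8 + 6*3**(3/4)/7 + 4*2**(3/4)*uppergamma(11/4, 1/4)
F(7) = -250496*exp(-1) + sqrt(2)/4352 + 11007*exp(-6)/8 + 665/12 + 3786745*exp(-1/4)/32

slice at 1/2, 2, 3, transform all 4 pieces, and sum them
the [0, 1/2) slice contributes ∫ t**(3/2)·t^(s-1) dt
piece [1/2, 2): integrate exp(-t/2) against the kernel
segment [2, 3) carries 1/(2*t); integrate it
on [3, ∞) integrate f = exp(-2*t) against the kernel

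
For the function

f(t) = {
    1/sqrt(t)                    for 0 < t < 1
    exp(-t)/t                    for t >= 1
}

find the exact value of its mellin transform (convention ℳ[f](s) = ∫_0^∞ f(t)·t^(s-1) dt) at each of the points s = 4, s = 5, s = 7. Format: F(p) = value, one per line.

invert the shared t-power to get sqrt(t) on [0, 1); exp(-t) on [1, ∞)
the 2 pieces separated at 1 each add one integral
over [0, 1), the kernel integral of 1/sqrt(t) enters the sum
∫ over [1, ∞) of exp(-t)/t·t^(s-1) joins the sum

F(4) = 2/7 + 5*exp(-1)
F(5) = 2/9 + 16*exp(-1)
F(7) = 2/13 + 326*exp(-1)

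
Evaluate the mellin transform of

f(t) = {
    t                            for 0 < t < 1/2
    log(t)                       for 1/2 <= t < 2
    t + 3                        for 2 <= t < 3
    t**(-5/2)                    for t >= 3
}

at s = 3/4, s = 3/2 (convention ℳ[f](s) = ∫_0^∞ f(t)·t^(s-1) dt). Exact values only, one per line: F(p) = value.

F(3/4) = 2**(1/4)*(-436*sqrt(2) + 2*2**(3/4)*3**(1/4) + 65 + log(2**(42 + 84*sqrt(2))) + 180*6**(3/4))/63
F(3/2) = sqrt(2)*(-1139 + 30*sqrt(2) + 270*log(2) + 864*sqrt(6))/180

slice at 1/2, 2, 3, transform all 4 pieces, and sum them
the [0, 1/2) slice contributes ∫ t·t^(s-1) dt
segment [1/2, 2) carries log(t); integrate it
between 2 and 3 the integrand is (t + 3)·t^(s-1)
segment 3 to ∞ holds t**(-5/2); add its integral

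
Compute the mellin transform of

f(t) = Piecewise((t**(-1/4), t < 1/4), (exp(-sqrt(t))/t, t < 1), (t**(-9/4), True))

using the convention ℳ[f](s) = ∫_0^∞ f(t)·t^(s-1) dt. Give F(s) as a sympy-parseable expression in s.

invert the shared t-power to get t**(3/4) on [0, 1/4); exp(-sqrt(t)) on [1/4, 1); t**(-5/4) on [1, ∞)
the power substitution comes off first: t**(3/2) on [0, 1/2); exp(-t) on [1/2, 1); t**(-5/2) on [1, ∞)
treat the 3 regions marked off by 1/4, 1 separately and sum
the [0, 1/4) slice contributes ∫ t**(-1/4)·t^(s-1) dt
for t in [1/4, 1): the term is ∫ exp(-sqrt(t))/t·t^(s-1)
on [1, ∞) integrate f = t**(-9/4) against the kernel

2**(1 - 2*s)*(2**(2*s + 1)*(1 - 4*s) + 4**s*(4*s - 9)*(4*s - 1)*uppergamma(2*s - 2, 1/2) - 4**s*(4*s - 9)*(4*s - 1)*uppergamma(2*s - 2, 1) + sqrt(2)*(8*s - 18))/((4*s - 9)*(4*s - 1))
  1/4 < Re(s) < 9/4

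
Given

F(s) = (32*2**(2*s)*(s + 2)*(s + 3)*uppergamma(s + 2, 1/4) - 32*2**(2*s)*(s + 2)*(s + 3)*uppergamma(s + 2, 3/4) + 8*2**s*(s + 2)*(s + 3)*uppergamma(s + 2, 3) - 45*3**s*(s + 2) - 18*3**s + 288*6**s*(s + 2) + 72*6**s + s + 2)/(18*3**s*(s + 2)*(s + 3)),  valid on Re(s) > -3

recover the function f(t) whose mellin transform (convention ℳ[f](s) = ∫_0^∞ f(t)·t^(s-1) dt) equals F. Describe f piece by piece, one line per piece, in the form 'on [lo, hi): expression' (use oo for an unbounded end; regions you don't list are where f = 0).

on [0, 1/3): 3*t**3/2
on [1/3, 1): t**2*exp(-3*t/4)
on [1, 2): t**2*(3*t/2 + 1)
on [2, oo): t**2*exp(-3*t/2)

undo the shared t-power: 3*t/2 on [0, 1/3); exp(-3*t/4) on [1/3, 1); 3*t/2 + 1 on [1, 2); …
the common scale on t comes off first: t on [0, 1/2); exp(-t/2) on [1/2, 3/2); t + 1 on [3/2, 3); …
the 4 pieces separated at 1/3, 1, 2 each add one integral
∫ over [0, 1/3) of 3*t**3/2·t^(s-1) joins the sum
segment 1/3 to 1 holds t**2*exp(-3*t/4); add its integral
on [1, 2) integrate f = t**2*(3*t/2 + 1) against the kernel
∫ t**2*exp(-3*t/2)·t^(s-1) over [2, ∞)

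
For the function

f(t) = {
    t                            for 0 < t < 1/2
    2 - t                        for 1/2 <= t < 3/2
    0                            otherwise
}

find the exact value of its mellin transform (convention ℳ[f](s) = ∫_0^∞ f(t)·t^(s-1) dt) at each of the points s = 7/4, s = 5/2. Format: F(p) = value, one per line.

f breaks at 1/2 into 2 integrals to sum
between 0 and 1/2 the integrand is t·t^(s-1)
for t in [1/2, 3/2): the term is ∫ (2 - t)·t^(s-1)

F(7/4) = 3*2**(1/4)*(-10 + 23*3**(3/4))/154
F(5/2) = -9*sqrt(2)/140 + 117*sqrt(6)/280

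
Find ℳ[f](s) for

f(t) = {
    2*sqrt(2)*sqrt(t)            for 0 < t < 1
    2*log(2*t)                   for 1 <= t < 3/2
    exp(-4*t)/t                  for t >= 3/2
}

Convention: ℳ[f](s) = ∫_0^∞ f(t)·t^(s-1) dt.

remove the shared t-power first: 2*sqrt(2)*t**(3/2) on [0, 1); 2*t*log(2*t) on [1, 3/2); exp(-4*t) on [3/2, ∞)
remove the common scale on t first: t**(3/2) on [0, 2); t*log(t) on [2, 3); exp(-2*t) on [3, ∞)
linearity at 1, 3/2 turns ℳ[f](s) into 3 summed integrals
over [0, 1), the kernel integral of 2*sqrt(2)*sqrt(t) enters the sum
segment 1 to 3/2 holds 2*log(2*t); add its integral
on [3/2, ∞) integrate f = exp(-4*t)/t against the kernel

2*(-2*12**s*s**2*log(2) + 2*12**s*sqrt(2)*s**2 - 12**s*s*log(2) + 2*12**s*s + 12**s + 2*18**s*s**2*log(3) - 2*18**s*s + 18**s*s*log(3) - 18**s + 4*3**s*s**3*uppergamma(s - 1, 6) + 2*3**s*s**2*uppergamma(s - 1, 6))/(12**s*s**2*(2*s + 1))
  Re(s) > -1/2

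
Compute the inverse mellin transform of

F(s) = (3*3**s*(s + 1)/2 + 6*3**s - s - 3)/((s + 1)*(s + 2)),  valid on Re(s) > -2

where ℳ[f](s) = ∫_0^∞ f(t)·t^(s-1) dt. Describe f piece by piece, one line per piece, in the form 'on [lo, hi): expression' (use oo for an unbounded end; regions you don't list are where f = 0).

on [0, 1): t**2/2
on [1, 3): t*(2 - t/2)

strip the shared t-power: t/2 on [0, 1); 2 - t/2 on [1, 3)
back out the common scale on t: t on [0, 1/2); 2 - t on [1/2, 3/2)
treat the 2 regions marked off by 1 separately and sum
for t in [0, 1): the term is ∫ t**2/2·t^(s-1)
segment [1, 3) carries t*(2 - t/2); integrate it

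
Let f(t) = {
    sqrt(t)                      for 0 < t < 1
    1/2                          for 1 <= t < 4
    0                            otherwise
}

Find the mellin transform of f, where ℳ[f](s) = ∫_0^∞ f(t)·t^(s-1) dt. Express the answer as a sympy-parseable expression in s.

back out the power substitution: t on [0, 1); 1/2 on [1, 2)
split f at 1: ℳ[f](s) collects 2 kernel integrals
the [0, 1) slice contributes ∫ sqrt(t)·t^(s-1) dt
between 1 and 4 the integrand is 1/2·t^(s-1)

(4**s*(2*s + 1)/2 + s - 1/2)/(s*(2*s + 1))
  Re(s) > -1/2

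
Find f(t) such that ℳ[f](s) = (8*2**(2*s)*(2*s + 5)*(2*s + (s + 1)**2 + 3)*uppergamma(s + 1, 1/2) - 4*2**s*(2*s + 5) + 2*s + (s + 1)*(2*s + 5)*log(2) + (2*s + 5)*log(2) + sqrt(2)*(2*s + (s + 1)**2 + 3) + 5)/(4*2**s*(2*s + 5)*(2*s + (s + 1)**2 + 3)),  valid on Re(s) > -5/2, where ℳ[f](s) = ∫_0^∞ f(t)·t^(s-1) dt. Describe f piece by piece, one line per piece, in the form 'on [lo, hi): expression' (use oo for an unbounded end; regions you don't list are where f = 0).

on [0, 1/2): t**(5/2)
on [1/2, 1): t**2*log(t)
on [1, oo): t*exp(-t/2)

the shared t-power comes off first: t**(3/2) on [0, 1/2); t*log(t) on [1/2, 1); exp(-t/2) on [1, ∞)
along the cuts 1/2, 1, ℳ[f](s) splits into 3 integrals
[0, 1/2) adds the kernel integral of t**(5/2)
∫ t**2*log(t)·t^(s-1) over [1/2, 1)
for t in [1, ∞): the term is ∫ t*exp(-t/2)·t^(s-1)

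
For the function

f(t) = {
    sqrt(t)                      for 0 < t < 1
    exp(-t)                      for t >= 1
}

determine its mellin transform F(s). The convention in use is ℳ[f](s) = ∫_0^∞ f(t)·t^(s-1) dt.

breakpoints 1: one integral from each of the 2 segments
segment [0, 1) carries sqrt(t); integrate it
for t in [1, ∞): the term is ∫ exp(-t)·t^(s-1)

((2*s + 1)*uppergamma(s, 1) + 2)/(2*s + 1)
  Re(s) > -1/2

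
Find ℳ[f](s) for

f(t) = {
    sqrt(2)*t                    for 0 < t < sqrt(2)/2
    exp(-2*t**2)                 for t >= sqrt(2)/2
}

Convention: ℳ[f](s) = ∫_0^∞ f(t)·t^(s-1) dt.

((s + 1)*uppergamma(s/2, 1) + 2)/(2*2**(s/2)*(s + 1))
  Re(s) > -1

peel off the power substitution: sqrt(2)*sqrt(t) on [0, 1/2); exp(-2*t) on [1/2, ∞)
peel off the common scale on t: sqrt(t) on [0, 1); exp(-t) on [1, ∞)
linearity at sqrt(2)/2 turns ℳ[f](s) into 2 summed integrals
on [0, sqrt(2)/2) integrate f = sqrt(2)*t against the kernel
over [sqrt(2)/2, ∞), the kernel integral of exp(-2*t**2) enters the sum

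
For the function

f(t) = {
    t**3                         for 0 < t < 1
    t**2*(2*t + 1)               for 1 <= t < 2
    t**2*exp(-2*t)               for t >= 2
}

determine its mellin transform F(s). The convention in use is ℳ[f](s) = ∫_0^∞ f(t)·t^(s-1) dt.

peel off the shared t-power: t on [0, 1); 2*t + 1 on [1, 2); exp(-2*t) on [2, ∞)
decompose at 1, 2; ℳ[f](s) sums the 3 pieces' integrals
segment [0, 1) carries t**3; integrate it
segment 1 to 2 holds t**2*(2*t + 1); add its integral
between 2 and ∞ the integrand is t**2*exp(-2*t)·t^(s-1)

(80*2**(2*s)*(s + 2) + 16*2**(2*s) - 8*2**s*(s + 2) - 4*2**s + (s + 2)*(s + 3)*uppergamma(s + 2, 4))/(4*2**s*(s + 2)*(s + 3))
  Re(s) > -3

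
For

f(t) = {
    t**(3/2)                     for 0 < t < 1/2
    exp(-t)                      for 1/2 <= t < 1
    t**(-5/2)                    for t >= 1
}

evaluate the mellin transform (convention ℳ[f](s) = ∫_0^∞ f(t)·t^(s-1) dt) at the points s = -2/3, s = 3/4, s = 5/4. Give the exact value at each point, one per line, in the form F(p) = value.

F(-2/3) = -uppergamma(-2/3, 1) + 6/19 + uppergamma(-2/3, 1/2) + 3*2**(1/6)/5
F(3/4) = -uppergamma(3/4, 1) + 2**(3/4)/18 + 4/7 + uppergamma(3/4, 1/2)
F(5/4) = -uppergamma(5/4, 1) + 2**(1/4)/22 + uppergamma(5/4, 1/2) + 4/5

cuts at 1/2, 1: linearity sums the 3 kernel integrals
on [0, 1/2): add ∫ t**(3/2)·t^(s-1) dt
piece [1/2, 1): integrate exp(-t) against the kernel
∫ over [1, ∞) of t**(-5/2)·t^(s-1) joins the sum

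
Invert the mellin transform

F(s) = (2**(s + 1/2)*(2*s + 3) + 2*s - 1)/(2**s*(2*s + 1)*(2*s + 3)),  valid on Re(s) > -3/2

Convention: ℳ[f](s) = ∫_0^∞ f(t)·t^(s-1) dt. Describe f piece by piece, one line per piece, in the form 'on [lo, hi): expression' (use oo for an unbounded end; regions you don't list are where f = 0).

on [0, 1/2): 2*sqrt(2)*t**(3/2)
on [1/2, 1): sqrt(2)*sqrt(t)/2

remove the common scale on t first: t**(3/2) on [0, 1); sqrt(t)/2 on [1, 2)
reversing the shared t-power: t on [0, 1); 1/2 on [1, 2)
slice at 1/2, transform all 2 pieces, and sum them
between 0 and 1/2 the integrand is 2*sqrt(2)*t**(3/2)·t^(s-1)
on [1/2, 1): add ∫ sqrt(2)*sqrt(t)/2·t^(s-1) dt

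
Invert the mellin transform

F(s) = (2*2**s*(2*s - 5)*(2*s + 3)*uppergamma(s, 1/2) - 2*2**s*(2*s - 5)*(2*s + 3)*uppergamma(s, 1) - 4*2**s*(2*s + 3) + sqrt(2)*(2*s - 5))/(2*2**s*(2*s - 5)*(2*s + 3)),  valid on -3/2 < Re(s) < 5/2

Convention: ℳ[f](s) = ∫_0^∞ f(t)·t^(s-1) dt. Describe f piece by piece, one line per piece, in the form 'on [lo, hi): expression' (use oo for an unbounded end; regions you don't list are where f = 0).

linearity at 1/2, 1 turns ℳ[f](s) into 3 summed integrals
over [0, 1/2), the kernel integral of t**(3/2) enters the sum
on [1/2, 1): add ∫ exp(-t)·t^(s-1) dt
between 1 and ∞ the integrand is t**(-5/2)·t^(s-1)

on [0, 1/2): t**(3/2)
on [1/2, 1): exp(-t)
on [1, oo): t**(-5/2)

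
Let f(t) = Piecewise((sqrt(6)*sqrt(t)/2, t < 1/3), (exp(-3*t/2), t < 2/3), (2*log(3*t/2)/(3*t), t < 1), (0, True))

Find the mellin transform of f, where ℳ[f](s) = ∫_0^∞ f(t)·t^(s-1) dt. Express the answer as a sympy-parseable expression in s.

3**(-s - 1)*(3*2**s*(2*s + 1)*(s**2 - 2*s + 1)*uppergamma(s, 1/2) - 3*2**s*(2*s + 1)*(s**2 - 2*s + 1)*uppergamma(s, 1) + 2**s*(6*s + 3) + 3**s*s*(2*s + 1)*(-2*log(2) + 2*log(3)) + 3**s*(-4*s - 2) + 3**s*(2*s + 1)*(-2*log(3) + 2*log(2)) + sqrt(2)*(3*s**2 - 6*s + 3))/((2*s + 1)*(s**2 - 2*s + 1))
  Re(s) > -1/2

invert the common scale on t to get sqrt(t) on [0, 1/2); exp(-t) on [1/2, 1); log(t)/t on [1, 3/2)
cuts at 1/3, 2/3: linearity sums the 3 kernel integrals
on [0, 1/3): add ∫ sqrt(6)*sqrt(t)/2·t^(s-1) dt
piece [1/3, 2/3): integrate exp(-3*t/2) against the kernel
on [2/3, 1) integrate f = 2*log(3*t/2)/(3*t) against the kernel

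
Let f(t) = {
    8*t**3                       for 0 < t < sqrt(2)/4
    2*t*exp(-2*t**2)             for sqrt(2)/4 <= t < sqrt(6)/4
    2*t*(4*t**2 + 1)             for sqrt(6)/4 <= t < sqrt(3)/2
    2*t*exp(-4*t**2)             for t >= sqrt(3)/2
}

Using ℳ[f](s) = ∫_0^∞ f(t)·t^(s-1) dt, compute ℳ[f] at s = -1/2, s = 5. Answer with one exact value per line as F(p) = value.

strip the common scale on t: t**3 on [0, sqrt(2)/2); t*exp(-t**2/2) on [sqrt(2)/2, sqrt(6)/2); t*(t**2 + 1) on [sqrt(6)/2, sqrt(3)); …
strip the power substitution: t**(3/2) on [0, 1/2); sqrt(t)*exp(-t/2) on [1/2, 3/2); sqrt(t)*(t + 1) on [3/2, 3); …
the shared t-power comes off first: t on [0, 1/2); exp(-t/2) on [1/2, 3/2); t + 1 on [3/2, 3); …
breakpoints sqrt(2)/4, sqrt(6)/4, sqrt(3)/2: one integral from each of the 4 segments
on [0, sqrt(2)/4) integrate f = 8*t**3 against the kernel
∫ over [sqrt(2)/4, sqrt(6)/4) of 2*t*exp(-2*t**2)·t^(s-1) joins the sum
on [sqrt(6)/4, sqrt(3)/2): add ∫ 2*t*(4*t**2 + 1)·t^(s-1) dt
∫ over [sqrt(3)/2, ∞) of 2*t*exp(-4*t**2)·t^(s-1) joins the sum

F(-1/2) = 2**(1/4)*(-26*3**(1/4) - 5*sqrt(2)*uppergamma(1/4, 3/4) + 5*2**(1/4)*uppergamma(1/4, 3) + 2 + 5*sqrt(2)*uppergamma(1/4, 1/4) + 32*6**(1/4))/10
F(5) = -65*exp(-3/4)/128 + 17*exp(-3)/64 + 41*exp(-1/4)/128 + 215/512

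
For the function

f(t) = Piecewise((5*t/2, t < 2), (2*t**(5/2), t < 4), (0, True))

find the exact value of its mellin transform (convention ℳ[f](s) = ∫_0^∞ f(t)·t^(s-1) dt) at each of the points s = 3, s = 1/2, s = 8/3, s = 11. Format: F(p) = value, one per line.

breakpoints 2: one integral from each of the 2 segments
on [0, 2): add ∫ 5*t/2·t^(s-1) dt
segment [2, 4) carries 2*t**(5/2); integrate it

F(3) = 8302/11 - 128*sqrt(2)/11
F(1/2) = 10*sqrt(2)/3 + 112/3
F(8/3) = -384*2**(1/6)/31 + 60*2**(2/3)/11 + 12288*2**(1/3)/31
F(11) = 536893952/27 - 32768*sqrt(2)/27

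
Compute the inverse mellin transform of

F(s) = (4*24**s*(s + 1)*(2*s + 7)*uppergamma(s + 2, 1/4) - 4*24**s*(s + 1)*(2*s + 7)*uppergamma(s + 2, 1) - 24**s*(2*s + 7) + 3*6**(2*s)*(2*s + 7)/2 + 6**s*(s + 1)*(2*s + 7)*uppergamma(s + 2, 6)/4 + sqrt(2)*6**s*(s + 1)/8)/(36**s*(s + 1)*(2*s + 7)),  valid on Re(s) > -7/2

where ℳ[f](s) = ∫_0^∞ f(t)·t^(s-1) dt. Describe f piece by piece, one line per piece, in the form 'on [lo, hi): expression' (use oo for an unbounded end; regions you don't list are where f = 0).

reversing the common scale on t: t**(7/2) on [0, 1/2); t**2*exp(-t/2) on [1/2, 2); t/2 on [2, 3); …
invert the shared t-power to get t**(3/2) on [0, 1/2); exp(-t/2) on [1/2, 2); 1/(2*t) on [2, 3); …
cuts at 1/6, 2/3, 1: linearity sums the 4 kernel integrals
between 0 and 1/6 the integrand is 27*sqrt(3)*t**(7/2)·t^(s-1)
on [1/6, 2/3) integrate f = 9*t**2*exp(-3*t/2) against the kernel
for t in [2/3, 1): the term is ∫ 3*t/2·t^(s-1)
for t in [1, ∞): the term is ∫ 9*t**2*exp(-6*t)·t^(s-1)

on [0, 1/6): 27*sqrt(3)*t**(7/2)
on [1/6, 2/3): 9*t**2*exp(-3*t/2)
on [2/3, 1): 3*t/2
on [1, oo): 9*t**2*exp(-6*t)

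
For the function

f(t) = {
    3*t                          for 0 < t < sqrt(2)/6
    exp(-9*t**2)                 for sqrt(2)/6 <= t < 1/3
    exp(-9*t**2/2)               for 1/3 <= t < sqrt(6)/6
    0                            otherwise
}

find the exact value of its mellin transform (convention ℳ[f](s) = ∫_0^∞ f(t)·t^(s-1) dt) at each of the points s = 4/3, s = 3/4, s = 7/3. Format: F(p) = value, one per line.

F(4/3) = -6**(2/3)*uppergamma(2/3, 3/4)/18 - 3**(2/3)*uppergamma(2/3, 1)/18 + 2**(5/6)*3**(2/3)/84 + 3**(2/3)*uppergamma(2/3, 1/2)/18 + 6**(2/3)*uppergamma(2/3, 1/2)/18
F(3/4) = 3**(1/4)*(-7*2**(3/8)*uppergamma(3/8, 3/4) - 7*uppergamma(3/8, 1) + 7*uppergamma(3/8, 1/2) + 4*2**(1/8) + 7*2**(3/8)*uppergamma(3/8, 1/2))/42
F(7/3) = 3**(2/3)*(-2**(1/6)*uppergamma(7/6, 3/4)/27 - uppergamma(7/6, 1)/54 + 2**(1/3)/360 + uppergamma(7/6, 1/2)/54 + 2**(1/6)*uppergamma(7/6, 1/2)/27)

remove the common scale on t first: t on [0, sqrt(2)/2); exp(-t**2) on [sqrt(2)/2, 1); exp(-t**2/2) on [1, sqrt(6)/2)
reversing the power substitution: sqrt(t) on [0, 1/2); exp(-t) on [1/2, 1); exp(-t/2) on [1, 3/2)
breakpoints sqrt(2)/6, 1/3: one integral from each of the 3 segments
segment 0 to sqrt(2)/6 holds 3*t; add its integral
between sqrt(2)/6 and 1/3 the integrand is exp(-9*t**2)·t^(s-1)
on [1/3, sqrt(6)/6) integrate f = exp(-9*t**2/2) against the kernel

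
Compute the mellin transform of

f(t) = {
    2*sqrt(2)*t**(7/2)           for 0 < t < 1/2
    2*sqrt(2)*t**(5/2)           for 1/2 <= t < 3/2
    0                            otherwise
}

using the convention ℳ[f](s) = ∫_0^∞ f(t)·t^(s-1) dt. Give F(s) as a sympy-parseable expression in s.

peel off the shared t-power: 2*sqrt(2)*t**(3/2) on [0, 1/2); 2*sqrt(2)*sqrt(t) on [1/2, 3/2)
peel off the common scale on t: t**(3/2) on [0, 1); 2*sqrt(t) on [1, 3)
slice at 1/2, transform all 2 pieces, and sum them
piece [0, 1/2): integrate 2*sqrt(2)*t**(7/2) against the kernel
[1/2, 3/2) adds the kernel integral of 2*sqrt(2)*t**(5/2)

2**(-s - 1)*(3**(s + 5/2)*(4*s + 14) - 2*s - 9)/((2*s + 5)*(2*s + 7))
  Re(s) > -7/2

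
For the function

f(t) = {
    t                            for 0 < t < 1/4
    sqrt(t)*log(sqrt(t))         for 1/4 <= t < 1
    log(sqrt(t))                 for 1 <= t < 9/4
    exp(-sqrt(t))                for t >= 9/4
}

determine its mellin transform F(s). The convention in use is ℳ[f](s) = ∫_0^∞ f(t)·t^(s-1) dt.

(8*2**(2*s)*s**2*(s + 1)*(4*s**2 + 4*s + 1)*uppergamma(2*s, 3/2) - 8*2**(2*s)*s**2*(s + 1) + 2*2**(2*s)*(s + 1)*(4*s**2 + 4*s + 1) + 9**s*s*(s + 1)*(-4*log(2) + 4*log(3))*(4*s**2 + 4*s + 1) - 2*9**s*(s + 1)*(4*s**2 + 4*s + 1) + 8*s**3*(s + 1)*log(2) + 4*s**2*(s + 1)*log(2) + 4*s**2*(s + 1) + s**2*(4*s**2 + 4*s + 1))/(4*2**(2*s)*s**2*(s + 1)*(4*s**2 + 4*s + 1))
  Re(s) > -1

invert the power substitution to get t**2 on [0, 1/2); t*log(t) on [1/2, 1); log(t) on [1, 3/2); …
treat the 4 regions marked off by 1/4, 1, 9/4 separately and sum
segment 0 to 1/4 holds t; add its integral
segment 1/4 to 1 holds sqrt(t)*log(sqrt(t)); add its integral
the [1, 9/4) slice contributes ∫ log(sqrt(t))·t^(s-1) dt
[9/4, ∞) adds the kernel integral of exp(-sqrt(t))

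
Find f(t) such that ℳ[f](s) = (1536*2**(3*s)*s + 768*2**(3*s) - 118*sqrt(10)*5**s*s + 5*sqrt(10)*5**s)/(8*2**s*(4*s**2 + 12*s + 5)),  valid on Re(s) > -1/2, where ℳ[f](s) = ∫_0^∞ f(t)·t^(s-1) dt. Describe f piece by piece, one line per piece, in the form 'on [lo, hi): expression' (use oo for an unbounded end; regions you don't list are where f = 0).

on [0, 5/2): 2*sqrt(t)
on [5/2, 4): 3*t**(5/2)/2

along the cuts 5/2, ℳ[f](s) splits into 2 integrals
on [0, 5/2) integrate f = 2*sqrt(t) against the kernel
on [5/2, 4) integrate f = 3*t**(5/2)/2 against the kernel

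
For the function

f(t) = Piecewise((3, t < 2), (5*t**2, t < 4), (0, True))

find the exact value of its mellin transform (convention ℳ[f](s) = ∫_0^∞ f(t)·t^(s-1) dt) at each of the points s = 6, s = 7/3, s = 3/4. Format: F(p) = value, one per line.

split f at 2: ℳ[f](s) collects 2 kernel integrals
for t in [0, 2): the term is ∫ 3·t^(s-1)
over [2, 4), the kernel integral of 5*t**2 enters the sum

F(6) = 40832
F(7/3) = 12*2**(1/3)*(-101 + 2240*2**(1/3))/91
F(3/4) = -36*2**(3/4)/11 + 640*sqrt(2)/11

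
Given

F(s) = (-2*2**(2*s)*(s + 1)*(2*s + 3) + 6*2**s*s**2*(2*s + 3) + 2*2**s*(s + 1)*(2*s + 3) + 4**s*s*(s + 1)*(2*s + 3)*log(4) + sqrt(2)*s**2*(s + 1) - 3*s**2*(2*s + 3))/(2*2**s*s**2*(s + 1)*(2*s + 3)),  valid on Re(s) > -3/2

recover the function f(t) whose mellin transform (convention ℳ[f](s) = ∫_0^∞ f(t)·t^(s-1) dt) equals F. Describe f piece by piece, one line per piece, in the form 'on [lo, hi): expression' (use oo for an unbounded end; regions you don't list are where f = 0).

along the cuts 1/2, 1, ℳ[f](s) splits into 3 integrals
piece [0, 1/2): integrate t**(3/2) against the kernel
for t in [1/2, 1): the term is ∫ 3*t·t^(s-1)
∫ over [1, 2) of log(t)·t^(s-1) joins the sum

on [0, 1/2): t**(3/2)
on [1/2, 1): 3*t
on [1, 2): log(t)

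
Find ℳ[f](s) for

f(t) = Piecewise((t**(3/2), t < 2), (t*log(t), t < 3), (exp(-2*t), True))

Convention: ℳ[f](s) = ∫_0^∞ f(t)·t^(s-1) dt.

split f at 2, 3: ℳ[f](s) collects 3 kernel integrals
∫ t**(3/2)·t^(s-1) over [0, 2)
the [2, 3) slice contributes ∫ t*log(t)·t^(s-1) dt
∫ exp(-2*t)·t^(s-1) over [3, ∞)

(-12**s*s*(2*s + 3)*log(4) - 12**s*(2*s + 3)*log(4) + 12**s*(4*s + 6) + 12**s*sqrt(2)*(4*s**2 + 8*s + 4) + 3*18**s*s*(2*s + 3)*log(3) + 18**s*(-6*s - 9) + 3*18**s*(2*s + 3)*log(3) + 3**s*(2*s + 3)*(s**2 + 2*s + 1)*uppergamma(s, 6))/(6**s*(2*s + 3)*(s**2 + 2*s + 1))
  Re(s) > -3/2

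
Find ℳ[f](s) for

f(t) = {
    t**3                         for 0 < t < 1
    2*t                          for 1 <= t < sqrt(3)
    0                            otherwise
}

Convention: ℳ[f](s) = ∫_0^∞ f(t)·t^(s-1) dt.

(2*3**(s/2 + 1/2)*(s + 3) - s - 5)/((s + 1)*(s + 3))
  Re(s) > -3

the power substitution comes off first: t**(3/2) on [0, 1); 2*sqrt(t) on [1, 3)
treat the 2 regions marked off by 1 separately and sum
the [0, 1) slice contributes ∫ t**3·t^(s-1) dt
∫ 2*t·t^(s-1) over [1, sqrt(3))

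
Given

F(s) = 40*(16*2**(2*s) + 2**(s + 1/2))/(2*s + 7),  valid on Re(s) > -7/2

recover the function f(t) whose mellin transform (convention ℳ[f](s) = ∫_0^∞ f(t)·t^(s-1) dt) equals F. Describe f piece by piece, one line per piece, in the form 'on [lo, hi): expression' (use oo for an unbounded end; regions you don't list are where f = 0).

decompose at 2; ℳ[f](s) sums the 2 pieces' integrals
piece [0, 2): integrate 5*t**(7/2) against the kernel
piece [2, 4): integrate 5*t**(7/2)/2 against the kernel

on [0, 2): 5*t**(7/2)
on [2, 4): 5*t**(7/2)/2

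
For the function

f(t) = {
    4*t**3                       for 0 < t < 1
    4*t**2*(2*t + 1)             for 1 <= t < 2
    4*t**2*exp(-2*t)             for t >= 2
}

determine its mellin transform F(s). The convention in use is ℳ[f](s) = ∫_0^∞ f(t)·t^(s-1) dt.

undo the common scale on t: t**3/2 on [0, 2); t**2*(t + 1) on [2, 4); t**2*exp(-t) on [4, ∞)
back out the shared t-power: t/2 on [0, 2); t + 1 on [2, 4); exp(-t) on [4, ∞)
invert the common scale on t to get t on [0, 1); 2*t + 1 on [1, 2); exp(-2*t) on [2, ∞)
decompose at 1, 2; ℳ[f](s) sums the 3 pieces' integrals
the [0, 1) slice contributes ∫ 4*t**3·t^(s-1) dt
over [1, 2), the kernel integral of 4*t**2*(2*t + 1) enters the sum
∫ 4*t**2*exp(-2*t)·t^(s-1) over [2, ∞)

(80*2**(2*s)*(s + 2) + 16*2**(2*s) - 8*2**s*(s + 2) - 4*2**s + (s + 2)*(s + 3)*uppergamma(s + 2, 4))/(2**s*(s + 2)*(s + 3))
  Re(s) > -3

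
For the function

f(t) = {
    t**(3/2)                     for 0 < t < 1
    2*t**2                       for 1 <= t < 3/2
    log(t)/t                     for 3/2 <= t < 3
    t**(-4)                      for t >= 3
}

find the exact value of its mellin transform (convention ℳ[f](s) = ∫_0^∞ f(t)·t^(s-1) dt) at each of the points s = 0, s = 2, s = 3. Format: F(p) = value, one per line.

F(0) = log(6**(1/3)/2) + 365/162
F(2) = 1759/2016 + 3*log(2)/2 + 3*log(3)/2
F(3) = 9*log(2)/8 + 271/180 + 27*log(3)/8

integrate the 4 segments split at 1, 3/2, 3, then add the results
piece [0, 1): integrate t**(3/2) against the kernel
between 1 and 3/2 the integrand is 2*t**2·t^(s-1)
piece [3/2, 3): integrate log(t)/t against the kernel
∫ t**(-4)·t^(s-1) over [3, ∞)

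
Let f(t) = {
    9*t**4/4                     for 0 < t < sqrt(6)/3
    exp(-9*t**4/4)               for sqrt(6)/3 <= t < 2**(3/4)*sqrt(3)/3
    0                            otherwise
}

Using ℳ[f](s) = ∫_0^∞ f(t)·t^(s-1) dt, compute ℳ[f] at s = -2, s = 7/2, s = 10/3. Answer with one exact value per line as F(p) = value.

F(-2) = 3*(-sqrt(2) + 2*E + 2*(-sqrt(pi)*erfc(1) + sqrt(pi)*erfc(sqrt(2)) + 1)*exp(2))*exp(-2)/8
F(7/2) = 24**(1/4)*(-15*uppergamma(7/8, 2) + 15*uppergamma(7/8, 1) + 8)/270
F(10/3) = 12**(1/3)*(-11*uppergamma(5/6, 2) + 11*uppergamma(5/6, 1) + 6)/198

the power substitution comes off first: 9*t**2/4 on [0, 2/3); exp(-9*t**2/4) on [2/3, 2*sqrt(2)/3)
invert the common scale on t to get t**2 on [0, 1); exp(-t**2) on [1, sqrt(2))
invert the power substitution to get t on [0, 1); exp(-t) on [1, 2)
split f at sqrt(6)/3: ℳ[f](s) collects 2 kernel integrals
∫ over [0, sqrt(6)/3) of 9*t**4/4·t^(s-1) joins the sum
on [sqrt(6)/3, 2**(3/4)*sqrt(3)/3) integrate f = exp(-9*t**4/4) against the kernel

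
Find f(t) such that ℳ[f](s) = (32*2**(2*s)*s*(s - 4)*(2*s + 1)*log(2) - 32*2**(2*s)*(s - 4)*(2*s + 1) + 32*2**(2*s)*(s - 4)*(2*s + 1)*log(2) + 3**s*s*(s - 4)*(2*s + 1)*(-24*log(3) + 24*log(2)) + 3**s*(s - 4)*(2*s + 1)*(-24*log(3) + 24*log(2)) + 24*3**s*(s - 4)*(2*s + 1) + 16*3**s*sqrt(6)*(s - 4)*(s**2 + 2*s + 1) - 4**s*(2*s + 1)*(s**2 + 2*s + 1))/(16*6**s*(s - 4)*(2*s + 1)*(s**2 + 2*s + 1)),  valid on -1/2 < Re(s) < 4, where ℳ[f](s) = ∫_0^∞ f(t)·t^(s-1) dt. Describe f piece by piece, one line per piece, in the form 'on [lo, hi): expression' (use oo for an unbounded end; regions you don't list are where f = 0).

peel off the common scale on t: sqrt(t) on [0, 3/2); t*log(t) on [3/2, 2); t**(-4) on [2, ∞)
f breaks at 1/2, 2/3 into 3 integrals to sum
∫ sqrt(3)*sqrt(t)·t^(s-1) over [0, 1/2)
segment [1/2, 2/3) carries 3*t*log(3*t); integrate it
on [2/3, ∞) integrate f = 1/(81*t**4) against the kernel

on [0, 1/2): sqrt(3)*sqrt(t)
on [1/2, 2/3): 3*t*log(3*t)
on [2/3, oo): 1/(81*t**4)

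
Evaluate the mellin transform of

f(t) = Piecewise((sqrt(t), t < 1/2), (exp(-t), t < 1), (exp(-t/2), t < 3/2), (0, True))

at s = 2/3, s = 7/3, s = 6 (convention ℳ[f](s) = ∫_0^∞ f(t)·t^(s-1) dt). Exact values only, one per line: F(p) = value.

linearity at 1/2, 1 turns ℳ[f](s) into 3 summed integrals
segment 0 to 1/2 holds sqrt(t); add its integral
∫ over [1/2, 1) of exp(-t)·t^(s-1) joins the sum
between 1 and 3/2 the integrand is exp(-t/2)·t^(s-1)

F(2/3) = -2**(2/3)*uppergamma(2/3, 3/4) - uppergamma(2/3, 1) + 3*2**(5/6)/14 + uppergamma(2/3, 1/2) + 2**(2/3)*uppergamma(2/3, 1/2)
F(7/3) = -4*2**(1/3)*uppergamma(7/3, 3/4) - uppergamma(7/3, 1) + 3*2**(1/6)/68 + uppergamma(7/3, 1/2) + 4*2**(1/3)*uppergamma(7/3, 1/2)
F(6) = -260103*exp(-3/4)/16 - 326*exp(-1) + sqrt(2)/832 + 411515*exp(-1/2)/32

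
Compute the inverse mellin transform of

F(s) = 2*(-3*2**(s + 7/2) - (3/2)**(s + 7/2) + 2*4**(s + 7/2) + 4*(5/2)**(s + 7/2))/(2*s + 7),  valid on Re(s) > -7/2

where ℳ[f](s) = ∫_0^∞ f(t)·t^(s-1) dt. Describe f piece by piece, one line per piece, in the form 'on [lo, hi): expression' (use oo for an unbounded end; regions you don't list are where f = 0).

on [0, 3/2): 2*t**(7/2)
on [3/2, 2): 3*t**(7/2)
on [2, 5/2): 6*t**(7/2)
on [5/2, 4): 2*t**(7/2)

cuts at 3/2, 2, 5/2: linearity sums the 4 kernel integrals
∫ over [0, 3/2) of 2*t**(7/2)·t^(s-1) joins the sum
piece [3/2, 2): integrate 3*t**(7/2) against the kernel
over [2, 5/2), the kernel integral of 6*t**(7/2) enters the sum
on [5/2, 4): add ∫ 2*t**(7/2)·t^(s-1) dt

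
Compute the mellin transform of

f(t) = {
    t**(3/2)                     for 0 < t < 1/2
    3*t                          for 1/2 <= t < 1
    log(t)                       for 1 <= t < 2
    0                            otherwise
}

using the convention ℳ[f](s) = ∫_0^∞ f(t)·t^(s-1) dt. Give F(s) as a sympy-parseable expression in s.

(-2*2**(2*s)*(s + 1)*(2*s + 3) + 6*2**s*s**2*(2*s + 3) + 2*2**s*(s + 1)*(2*s + 3) + 4**s*s*(s + 1)*(2*s + 3)*log(4) + sqrt(2)*s**2*(s + 1) - 3*s**2*(2*s + 3))/(2*2**s*s**2*(s + 1)*(2*s + 3))
  Re(s) > -3/2

cuts at 1/2, 1: linearity sums the 3 kernel integrals
for t in [0, 1/2): the term is ∫ t**(3/2)·t^(s-1)
[1/2, 1) adds the kernel integral of 3*t
piece [1, 2): integrate log(t) against the kernel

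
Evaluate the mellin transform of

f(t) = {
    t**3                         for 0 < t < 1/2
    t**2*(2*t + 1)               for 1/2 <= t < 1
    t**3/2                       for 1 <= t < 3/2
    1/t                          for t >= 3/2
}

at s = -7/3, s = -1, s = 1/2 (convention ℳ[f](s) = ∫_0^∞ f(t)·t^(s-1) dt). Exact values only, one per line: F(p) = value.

F(-7/3) = 2**(1/3)*(-405*2**(2/3) + 437*3**(2/3) + 2430)/1080
F(-1) = 275/144
F(1/2) = -19*sqrt(2)/280 + 29/35 + 305*sqrt(6)/336

peel off the shared t-power: t on [0, 1/2); 2*t + 1 on [1/2, 1); t/2 on [1, 3/2); …
split f at 1/2, 1, 3/2: ℳ[f](s) collects 4 kernel integrals
∫ t**3·t^(s-1) over [0, 1/2)
piece [1/2, 1): integrate t**2*(2*t + 1) against the kernel
segment [1, 3/2) carries t**3/2; integrate it
piece [3/2, ∞): integrate 1/t against the kernel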